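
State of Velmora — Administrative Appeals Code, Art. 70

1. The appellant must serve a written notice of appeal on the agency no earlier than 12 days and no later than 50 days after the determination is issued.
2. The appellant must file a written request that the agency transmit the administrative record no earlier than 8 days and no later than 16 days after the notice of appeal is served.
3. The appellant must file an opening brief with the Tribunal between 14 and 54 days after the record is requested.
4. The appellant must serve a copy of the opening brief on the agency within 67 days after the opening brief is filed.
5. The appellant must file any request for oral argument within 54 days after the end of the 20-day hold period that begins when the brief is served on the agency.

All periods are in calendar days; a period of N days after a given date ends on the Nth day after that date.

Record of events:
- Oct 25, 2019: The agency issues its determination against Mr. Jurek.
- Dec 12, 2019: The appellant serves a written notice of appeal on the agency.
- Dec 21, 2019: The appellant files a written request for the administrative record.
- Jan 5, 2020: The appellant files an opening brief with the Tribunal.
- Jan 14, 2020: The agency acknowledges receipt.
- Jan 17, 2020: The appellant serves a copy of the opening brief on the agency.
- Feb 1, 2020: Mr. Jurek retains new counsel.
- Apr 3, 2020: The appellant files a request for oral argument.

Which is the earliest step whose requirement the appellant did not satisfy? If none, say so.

Step 1 — 12 and 50 days from Oct 25, 2019 (when the determination is issued) are Nov 6, 2019 and Dec 14, 2019 respectively; done Dec 12, 2019, which is between those dates.
Step 2 — 8 and 16 days from Dec 12, 2019 (when the notice of appeal is served) are Dec 20, 2019 and Dec 28, 2019 respectively; done Dec 21, 2019, which is between those dates.
Step 3 — 14 and 54 days from Dec 21, 2019 (when the record is requested) are Jan 4, 2020 and Feb 13, 2020 respectively; Jan 5, 2020 falls inside that range.
Step 4 — counting 67 days from Jan 5, 2020 (when the opening brief is filed) gives a deadline of Mar 12, 2020; done Jan 17, 2020 — timely.
Step 5 — counting 54 days from Feb 6, 2020 (end of the 20-day hold period, which began when the brief is served on the agency on Jan 17, 2020) gives a deadline of Mar 31, 2020; not done until Apr 3, 2020, 3 days after the deadline.

Step 5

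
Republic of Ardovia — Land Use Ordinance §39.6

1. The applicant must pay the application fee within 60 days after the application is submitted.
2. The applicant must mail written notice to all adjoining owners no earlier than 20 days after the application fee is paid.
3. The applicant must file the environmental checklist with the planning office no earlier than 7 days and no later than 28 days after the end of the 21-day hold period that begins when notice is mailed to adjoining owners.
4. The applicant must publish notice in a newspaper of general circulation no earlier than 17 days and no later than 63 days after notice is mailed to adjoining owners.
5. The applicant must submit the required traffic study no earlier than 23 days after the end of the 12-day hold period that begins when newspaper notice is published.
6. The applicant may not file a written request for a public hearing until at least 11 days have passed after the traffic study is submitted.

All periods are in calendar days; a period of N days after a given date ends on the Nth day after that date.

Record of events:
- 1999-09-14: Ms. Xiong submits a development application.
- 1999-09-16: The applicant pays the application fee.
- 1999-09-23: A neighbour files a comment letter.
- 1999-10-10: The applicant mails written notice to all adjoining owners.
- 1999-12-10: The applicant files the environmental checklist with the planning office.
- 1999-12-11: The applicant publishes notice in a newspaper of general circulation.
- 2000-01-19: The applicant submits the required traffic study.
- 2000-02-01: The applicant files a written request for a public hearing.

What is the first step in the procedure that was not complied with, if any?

Step 1: 60 days after 1999-09-14 (when the application is submitted) is 1999-11-13; completed 1999-09-16, before the deadline.
Step 2: the earliest permitted date is 20 days after 1999-09-16 (when the application fee is paid), i.e. 1999-10-06; 1999-10-10 is on or after that date.
Step 3: the window is 7–28 days after 1999-10-31 (end of the 21-day hold period, which began when notice is mailed to adjoining owners on 1999-10-10), so 1999-11-07 through 1999-11-28; 1999-12-10 is 12 days past the end of the window.
Later steps need not be reached.

Step 3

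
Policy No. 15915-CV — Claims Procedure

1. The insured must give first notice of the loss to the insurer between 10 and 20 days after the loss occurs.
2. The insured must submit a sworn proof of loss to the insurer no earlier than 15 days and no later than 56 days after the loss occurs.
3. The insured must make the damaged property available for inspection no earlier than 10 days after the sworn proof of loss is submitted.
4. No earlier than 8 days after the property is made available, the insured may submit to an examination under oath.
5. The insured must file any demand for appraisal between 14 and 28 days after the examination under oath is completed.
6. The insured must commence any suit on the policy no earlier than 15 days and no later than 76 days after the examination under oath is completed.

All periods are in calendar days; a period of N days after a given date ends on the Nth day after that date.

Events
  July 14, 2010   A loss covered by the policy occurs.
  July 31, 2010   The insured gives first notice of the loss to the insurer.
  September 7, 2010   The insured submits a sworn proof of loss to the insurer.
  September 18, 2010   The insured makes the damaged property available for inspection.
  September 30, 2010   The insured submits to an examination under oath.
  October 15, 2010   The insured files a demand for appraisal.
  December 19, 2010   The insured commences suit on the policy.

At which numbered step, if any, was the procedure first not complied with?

Step 6

Step 1: the window is 10–20 days after July 14, 2010 (when the loss occurs), so July 24, 2010 through August 3, 2010; July 31, 2010 falls inside that range.
Step 2: the window is 15–56 days after July 14, 2010 (when the loss occurs), so July 29, 2010 through September 8, 2010; September 7, 2010 falls inside that range.
Step 3: the earliest permitted date is 10 days after September 7, 2010 (when the sworn proof of loss is submitted), i.e. September 17, 2010; done September 18, 2010 — permitted.
Step 4: the earliest permitted date is 8 days after September 18, 2010 (when the property is made available), i.e. September 26, 2010; done September 30, 2010 — permitted.
Step 5: the window is 14–28 days after September 30, 2010 (when the examination under oath is completed), so October 14, 2010 through October 28, 2010; October 15, 2010 falls inside that range.
Step 6: the window is 15–76 days after September 30, 2010 (when the examination under oath is completed), so October 15, 2010 through December 15, 2010; December 19, 2010 is 4 days past the end of the window.
The analysis stops there.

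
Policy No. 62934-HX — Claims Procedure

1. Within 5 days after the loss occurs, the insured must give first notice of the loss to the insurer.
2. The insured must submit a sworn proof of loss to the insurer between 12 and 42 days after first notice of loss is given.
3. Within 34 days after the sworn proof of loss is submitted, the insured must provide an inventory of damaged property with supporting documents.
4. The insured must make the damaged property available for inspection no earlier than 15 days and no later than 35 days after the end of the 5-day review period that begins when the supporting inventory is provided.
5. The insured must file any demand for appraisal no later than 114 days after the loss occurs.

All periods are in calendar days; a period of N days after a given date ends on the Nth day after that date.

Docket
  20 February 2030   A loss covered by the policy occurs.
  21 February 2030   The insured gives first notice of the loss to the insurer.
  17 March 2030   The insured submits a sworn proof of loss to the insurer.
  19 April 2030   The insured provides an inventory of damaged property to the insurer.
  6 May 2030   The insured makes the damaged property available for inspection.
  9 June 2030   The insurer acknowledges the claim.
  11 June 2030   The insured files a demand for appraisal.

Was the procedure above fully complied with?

No

Step 1: 5 days after 20 February 2030 (when the loss occurs) is 25 February 2030; done 21 February 2030 — timely.
Step 2: the window is 12–42 days after 21 February 2030 (when first notice of loss is given), so 5 March 2030 through 4 April 2030; done 17 March 2030 — within the window.
Step 3: 34 days after 17 March 2030 (when the sworn proof of loss is submitted) is 20 April 2030; done 19 April 2030 — timely.
Step 4: the window is 15–35 days after 24 April 2030 (end of the 5-day review period, which began when the supporting inventory is provided on 19 April 2030), so 9 May 2030 through 29 May 2030; 6 May 2030 is 3 days too early.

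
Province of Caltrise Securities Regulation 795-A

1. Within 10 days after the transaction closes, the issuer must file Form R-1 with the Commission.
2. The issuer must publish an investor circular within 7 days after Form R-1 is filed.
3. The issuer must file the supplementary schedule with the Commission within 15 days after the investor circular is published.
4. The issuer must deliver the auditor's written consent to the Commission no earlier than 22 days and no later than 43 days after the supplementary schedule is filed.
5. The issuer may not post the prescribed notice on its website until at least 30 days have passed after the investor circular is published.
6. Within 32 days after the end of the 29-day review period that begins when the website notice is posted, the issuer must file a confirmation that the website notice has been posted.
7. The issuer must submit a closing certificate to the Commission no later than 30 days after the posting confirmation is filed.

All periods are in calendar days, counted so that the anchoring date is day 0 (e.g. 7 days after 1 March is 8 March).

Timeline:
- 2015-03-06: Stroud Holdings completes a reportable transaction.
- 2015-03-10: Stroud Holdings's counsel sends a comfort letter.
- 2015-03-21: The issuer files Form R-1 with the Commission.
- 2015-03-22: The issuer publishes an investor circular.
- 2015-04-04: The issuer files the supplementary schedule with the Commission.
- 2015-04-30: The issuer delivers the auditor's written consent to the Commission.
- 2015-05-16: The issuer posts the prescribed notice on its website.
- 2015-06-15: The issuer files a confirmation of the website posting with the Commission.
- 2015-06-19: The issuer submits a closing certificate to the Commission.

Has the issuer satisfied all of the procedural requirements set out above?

No

(1) due by 2015-03-06 + 10 days = 2015-03-16; not done until 2015-03-21, 5 days after the deadline.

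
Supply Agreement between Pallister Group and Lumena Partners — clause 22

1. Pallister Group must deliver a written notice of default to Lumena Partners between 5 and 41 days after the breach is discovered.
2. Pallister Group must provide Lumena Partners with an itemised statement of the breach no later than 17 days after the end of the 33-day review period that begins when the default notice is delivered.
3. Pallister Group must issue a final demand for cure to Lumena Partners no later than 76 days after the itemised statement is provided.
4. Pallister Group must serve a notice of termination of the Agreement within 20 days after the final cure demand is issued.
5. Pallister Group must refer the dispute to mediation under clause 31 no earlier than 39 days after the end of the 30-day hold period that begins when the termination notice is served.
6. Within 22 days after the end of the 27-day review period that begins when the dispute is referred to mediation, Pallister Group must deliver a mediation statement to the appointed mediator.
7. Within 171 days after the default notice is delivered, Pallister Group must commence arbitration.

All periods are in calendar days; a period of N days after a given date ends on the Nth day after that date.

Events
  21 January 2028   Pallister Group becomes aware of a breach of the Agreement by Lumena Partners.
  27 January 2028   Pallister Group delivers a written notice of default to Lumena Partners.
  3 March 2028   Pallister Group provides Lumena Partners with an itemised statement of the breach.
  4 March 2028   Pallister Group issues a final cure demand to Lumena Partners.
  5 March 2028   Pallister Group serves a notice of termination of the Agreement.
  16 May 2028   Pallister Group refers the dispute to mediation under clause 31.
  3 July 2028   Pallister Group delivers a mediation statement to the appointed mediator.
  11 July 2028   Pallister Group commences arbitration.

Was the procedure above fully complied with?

Step 1: the window is 5–41 days after 21 January 2028 (when the breach is discovered), so 26 January 2028 through 2 March 2028; done 27 January 2028 — within the window.
Step 2: 17 days after 29 February 2028 (end of the 33-day review period, which began when the default notice is delivered on 27 January 2028) is 17 March 2028; 3 March 2028 is within that limit.
Step 3: 76 days after 3 March 2028 (when the itemised statement is provided) is 18 May 2028; 4 March 2028 is within that limit.
Step 4: 20 days after 4 March 2028 (when the final cure demand is issued) is 24 March 2028; completed 5 March 2028, before the deadline.
Step 5: the earliest permitted date is 39 days after 4 April 2028 (end of the 30-day hold period, which began when the termination notice is served on 5 March 2028), i.e. 13 May 2028; done 16 May 2028 — permitted.
Step 6: 22 days after 12 June 2028 (end of the 27-day review period, which began when the dispute is referred to mediation on 16 May 2028) is 4 July 2028; completed 3 July 2028, before the deadline.
Step 7: 171 days after 27 January 2028 (when the default notice is delivered) is 16 July 2028; 11 July 2028 is within that limit.

Yes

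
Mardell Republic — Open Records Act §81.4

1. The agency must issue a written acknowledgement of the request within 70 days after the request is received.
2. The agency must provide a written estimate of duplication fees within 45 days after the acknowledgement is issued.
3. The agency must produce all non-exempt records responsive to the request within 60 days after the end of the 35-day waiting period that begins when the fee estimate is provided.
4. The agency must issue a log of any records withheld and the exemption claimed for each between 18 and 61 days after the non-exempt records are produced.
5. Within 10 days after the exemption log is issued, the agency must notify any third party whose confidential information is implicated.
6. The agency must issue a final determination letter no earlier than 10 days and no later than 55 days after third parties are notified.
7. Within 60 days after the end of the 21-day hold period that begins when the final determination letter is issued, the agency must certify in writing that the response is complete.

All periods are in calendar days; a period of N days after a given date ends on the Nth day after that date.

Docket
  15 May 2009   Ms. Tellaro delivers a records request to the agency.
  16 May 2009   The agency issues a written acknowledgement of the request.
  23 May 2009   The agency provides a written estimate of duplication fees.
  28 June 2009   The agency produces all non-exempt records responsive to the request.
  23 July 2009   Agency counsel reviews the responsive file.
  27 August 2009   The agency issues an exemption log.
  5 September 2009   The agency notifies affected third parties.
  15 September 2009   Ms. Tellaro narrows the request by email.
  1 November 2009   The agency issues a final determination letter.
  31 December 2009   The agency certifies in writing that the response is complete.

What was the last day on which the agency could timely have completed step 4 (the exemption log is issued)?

28 August 2009

Step 4 runs from 28 June 2009, when the non-exempt records are produced. The window is 18–61 days after 28 June 2009; it closes on 28 August 2009.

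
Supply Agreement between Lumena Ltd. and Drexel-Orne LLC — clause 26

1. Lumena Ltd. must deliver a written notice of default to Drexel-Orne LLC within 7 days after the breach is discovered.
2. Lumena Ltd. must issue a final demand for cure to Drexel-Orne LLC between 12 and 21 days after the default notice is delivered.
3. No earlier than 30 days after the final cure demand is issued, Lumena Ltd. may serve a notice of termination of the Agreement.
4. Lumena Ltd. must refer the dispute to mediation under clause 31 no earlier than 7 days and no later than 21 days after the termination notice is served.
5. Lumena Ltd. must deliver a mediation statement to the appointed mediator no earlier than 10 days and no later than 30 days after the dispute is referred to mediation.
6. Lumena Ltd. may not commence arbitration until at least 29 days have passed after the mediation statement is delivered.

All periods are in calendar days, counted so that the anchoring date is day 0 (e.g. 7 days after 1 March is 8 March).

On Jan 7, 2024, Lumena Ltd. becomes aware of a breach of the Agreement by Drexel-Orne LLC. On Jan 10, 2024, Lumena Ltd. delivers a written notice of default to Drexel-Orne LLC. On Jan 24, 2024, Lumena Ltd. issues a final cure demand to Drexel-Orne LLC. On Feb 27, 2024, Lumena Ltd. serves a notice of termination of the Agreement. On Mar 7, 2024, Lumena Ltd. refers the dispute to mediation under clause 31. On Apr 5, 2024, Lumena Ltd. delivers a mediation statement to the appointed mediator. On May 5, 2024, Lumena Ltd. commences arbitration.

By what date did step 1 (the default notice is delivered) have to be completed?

Step 1 runs from Jan 7, 2024, when the breach is discovered. 7 days after Jan 7, 2024 is Jan 14, 2024.

Jan 14, 2024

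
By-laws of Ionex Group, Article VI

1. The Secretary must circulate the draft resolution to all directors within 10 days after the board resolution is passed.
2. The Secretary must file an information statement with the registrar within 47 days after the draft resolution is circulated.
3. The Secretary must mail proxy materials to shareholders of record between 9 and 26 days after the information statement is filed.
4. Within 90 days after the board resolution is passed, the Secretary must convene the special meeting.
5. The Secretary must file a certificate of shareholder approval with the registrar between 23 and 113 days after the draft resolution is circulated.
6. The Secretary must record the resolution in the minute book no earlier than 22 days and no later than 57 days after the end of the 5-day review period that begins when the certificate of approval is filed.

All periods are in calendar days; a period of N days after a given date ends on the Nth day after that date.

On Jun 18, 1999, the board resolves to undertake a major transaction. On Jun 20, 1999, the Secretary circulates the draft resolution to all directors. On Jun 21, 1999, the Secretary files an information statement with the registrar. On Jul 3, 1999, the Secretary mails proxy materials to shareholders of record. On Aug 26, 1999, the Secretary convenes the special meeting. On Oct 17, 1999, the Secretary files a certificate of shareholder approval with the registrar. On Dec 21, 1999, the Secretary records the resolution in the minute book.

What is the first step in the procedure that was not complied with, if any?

(1) due by Jun 18, 1999 + 10 days = Jun 28, 1999; completed Jun 20, 1999, before the deadline.
(2) due by Jun 20, 1999 + 47 days = Aug 6, 1999; Jun 21, 1999 is within that limit.
(3) the permitted window runs from Jun 21, 1999 + 9 = Jun 30, 1999 to Jun 21, 1999 + 26 = Jul 17, 1999; Jul 3, 1999 falls inside that range.
(4) due by Jun 18, 1999 + 90 days = Sep 16, 1999; done Aug 26, 1999 — timely.
(5) the permitted window runs from Jun 20, 1999 + 23 = Jul 13, 1999 to Jun 20, 1999 + 113 = Oct 11, 1999; done Oct 17, 1999 — 6 days after the window closed.

Step 5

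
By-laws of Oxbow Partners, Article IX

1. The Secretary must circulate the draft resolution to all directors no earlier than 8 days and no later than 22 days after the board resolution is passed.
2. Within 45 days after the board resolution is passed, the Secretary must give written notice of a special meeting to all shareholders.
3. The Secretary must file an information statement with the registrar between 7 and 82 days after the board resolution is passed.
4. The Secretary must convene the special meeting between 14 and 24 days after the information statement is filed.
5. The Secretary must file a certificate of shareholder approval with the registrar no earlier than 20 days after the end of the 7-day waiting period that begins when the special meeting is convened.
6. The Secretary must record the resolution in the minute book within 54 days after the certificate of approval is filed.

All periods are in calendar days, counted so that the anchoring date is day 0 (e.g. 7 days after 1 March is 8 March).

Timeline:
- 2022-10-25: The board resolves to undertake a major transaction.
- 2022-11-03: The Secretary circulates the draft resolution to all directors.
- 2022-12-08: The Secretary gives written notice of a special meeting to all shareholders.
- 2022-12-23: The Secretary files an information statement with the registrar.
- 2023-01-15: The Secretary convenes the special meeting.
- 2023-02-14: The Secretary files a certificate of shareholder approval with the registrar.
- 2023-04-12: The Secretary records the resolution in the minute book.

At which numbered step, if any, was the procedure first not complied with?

Step 6

Step 1 — 8 and 22 days from 2022-10-25 (when the board resolution is passed) are 2022-11-02 and 2022-11-16 respectively; done 2022-11-03 — within the window.
Step 2 — counting 45 days from 2022-10-25 (when the board resolution is passed) gives a deadline of 2022-12-09; 2022-12-08 is within that limit.
Step 3 — 7 and 82 days from 2022-10-25 (when the board resolution is passed) are 2022-11-01 and 2023-01-15 respectively; 2022-12-23 falls inside that range.
Step 4 — 14 and 24 days from 2022-12-23 (when the information statement is filed) are 2023-01-06 and 2023-01-16 respectively; done 2023-01-15 — within the window.
Step 5 — must wait 20 days from 2023-01-22 (end of the 7-day waiting period, which began when the special meeting is convened on 2023-01-15), so not before 2023-02-11; done 2023-02-14 — permitted.
Step 6 — counting 54 days from 2023-02-14 (when the certificate of approval is filed) gives a deadline of 2023-04-09; 2023-04-12 misses that deadline by 3 days.
The analysis stops there.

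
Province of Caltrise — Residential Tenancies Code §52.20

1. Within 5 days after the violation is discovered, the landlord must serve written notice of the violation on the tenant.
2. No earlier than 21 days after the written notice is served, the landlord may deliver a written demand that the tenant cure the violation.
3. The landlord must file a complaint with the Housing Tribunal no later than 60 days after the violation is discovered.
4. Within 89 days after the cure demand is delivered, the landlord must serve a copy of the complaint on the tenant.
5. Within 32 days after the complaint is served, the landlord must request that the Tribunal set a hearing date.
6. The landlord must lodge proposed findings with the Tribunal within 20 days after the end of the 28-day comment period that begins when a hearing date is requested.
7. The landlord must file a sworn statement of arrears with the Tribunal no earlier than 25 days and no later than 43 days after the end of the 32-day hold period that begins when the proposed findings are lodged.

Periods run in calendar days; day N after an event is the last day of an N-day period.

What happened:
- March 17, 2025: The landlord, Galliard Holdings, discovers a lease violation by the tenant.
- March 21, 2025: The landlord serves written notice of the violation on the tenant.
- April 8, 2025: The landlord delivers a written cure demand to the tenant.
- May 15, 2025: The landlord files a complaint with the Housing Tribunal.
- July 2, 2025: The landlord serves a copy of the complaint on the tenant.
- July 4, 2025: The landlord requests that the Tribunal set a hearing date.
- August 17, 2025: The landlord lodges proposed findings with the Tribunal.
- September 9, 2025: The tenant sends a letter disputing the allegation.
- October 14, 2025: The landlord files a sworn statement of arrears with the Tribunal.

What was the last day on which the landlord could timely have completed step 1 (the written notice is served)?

Step 1 runs from March 17, 2025, when the violation is discovered. 5 days after March 17, 2025 is March 22, 2025.

March 22, 2025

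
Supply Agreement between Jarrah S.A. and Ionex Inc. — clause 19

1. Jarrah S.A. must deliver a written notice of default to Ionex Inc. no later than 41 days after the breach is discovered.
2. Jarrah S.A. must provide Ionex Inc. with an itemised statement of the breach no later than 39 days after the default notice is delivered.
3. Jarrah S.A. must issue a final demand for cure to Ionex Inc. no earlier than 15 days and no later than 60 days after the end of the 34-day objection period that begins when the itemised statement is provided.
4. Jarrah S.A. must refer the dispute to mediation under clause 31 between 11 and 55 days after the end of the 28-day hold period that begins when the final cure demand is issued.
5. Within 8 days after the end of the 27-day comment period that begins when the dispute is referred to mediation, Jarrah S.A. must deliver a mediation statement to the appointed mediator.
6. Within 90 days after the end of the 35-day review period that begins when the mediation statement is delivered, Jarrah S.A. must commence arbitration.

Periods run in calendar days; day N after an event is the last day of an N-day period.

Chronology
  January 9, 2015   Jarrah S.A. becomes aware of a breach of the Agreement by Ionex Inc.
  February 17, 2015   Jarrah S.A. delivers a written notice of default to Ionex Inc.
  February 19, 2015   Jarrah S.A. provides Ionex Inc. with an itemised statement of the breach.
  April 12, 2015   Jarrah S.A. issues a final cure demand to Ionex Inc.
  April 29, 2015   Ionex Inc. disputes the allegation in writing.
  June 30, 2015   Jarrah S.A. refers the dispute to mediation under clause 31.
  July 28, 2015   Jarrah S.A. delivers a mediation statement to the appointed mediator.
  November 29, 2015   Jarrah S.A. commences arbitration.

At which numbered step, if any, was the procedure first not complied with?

None — every step was satisfied

Step 1 — counting 41 days from January 9, 2015 (when the breach is discovered) gives a deadline of February 19, 2015; done February 17, 2015 — timely.
Step 2 — counting 39 days from February 17, 2015 (when the default notice is delivered) gives a deadline of March 28, 2015; completed February 19, 2015, before the deadline.
Step 3 — 15 and 60 days from March 25, 2015 (end of the 34-day objection period, which began when the itemised statement is provided on February 19, 2015) are April 9, 2015 and May 24, 2015 respectively; April 12, 2015 falls inside that range.
Step 4 — 11 and 55 days from May 10, 2015 (end of the 28-day hold period, which began when the final cure demand is issued on April 12, 2015) are May 21, 2015 and July 4, 2015 respectively; done June 30, 2015 — within the window.
Step 5 — counting 8 days from July 27, 2015 (end of the 27-day comment period, which began when the dispute is referred to mediation on June 30, 2015) gives a deadline of August 4, 2015; July 28, 2015 is within that limit.
Step 6 — counting 90 days from September 1, 2015 (end of the 35-day review period, which began when the mediation statement is delivered on July 28, 2015) gives a deadline of November 30, 2015; done November 29, 2015 — timely.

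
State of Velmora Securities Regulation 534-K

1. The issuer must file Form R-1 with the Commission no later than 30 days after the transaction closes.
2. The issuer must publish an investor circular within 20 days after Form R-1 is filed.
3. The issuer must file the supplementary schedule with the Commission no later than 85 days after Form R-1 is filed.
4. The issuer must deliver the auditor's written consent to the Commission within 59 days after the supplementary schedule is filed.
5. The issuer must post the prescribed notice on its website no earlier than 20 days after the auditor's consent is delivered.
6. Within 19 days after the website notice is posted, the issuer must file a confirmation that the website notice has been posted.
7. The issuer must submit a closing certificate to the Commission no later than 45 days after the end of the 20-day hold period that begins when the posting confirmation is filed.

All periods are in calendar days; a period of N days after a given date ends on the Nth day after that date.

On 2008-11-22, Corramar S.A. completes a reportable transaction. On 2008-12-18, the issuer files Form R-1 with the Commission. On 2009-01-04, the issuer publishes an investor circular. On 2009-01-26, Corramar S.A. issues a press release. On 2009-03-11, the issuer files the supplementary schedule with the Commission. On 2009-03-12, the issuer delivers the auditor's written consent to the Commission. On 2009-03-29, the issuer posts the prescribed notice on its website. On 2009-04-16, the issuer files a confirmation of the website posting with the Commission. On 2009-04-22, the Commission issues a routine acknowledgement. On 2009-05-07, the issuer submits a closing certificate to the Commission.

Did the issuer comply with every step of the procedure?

Step 1 — counting 30 days from 2008-11-22 (when the transaction closes) gives a deadline of 2008-12-22; completed 2008-12-18, before the deadline.
Step 2 — counting 20 days from 2008-12-18 (when Form R-1 is filed) gives a deadline of 2009-01-07; done 2009-01-04 — timely.
Step 3 — counting 85 days from 2008-12-18 (when Form R-1 is filed) gives a deadline of 2009-03-13; done 2009-03-11 — timely.
Step 4 — counting 59 days from 2009-03-11 (when the supplementary schedule is filed) gives a deadline of 2009-05-09; completed 2009-03-12, before the deadline.
Step 5 — must wait 20 days from 2009-03-12 (when the auditor's consent is delivered), so not before 2009-04-01; acted on 2009-03-29, 3 days prematurely.

No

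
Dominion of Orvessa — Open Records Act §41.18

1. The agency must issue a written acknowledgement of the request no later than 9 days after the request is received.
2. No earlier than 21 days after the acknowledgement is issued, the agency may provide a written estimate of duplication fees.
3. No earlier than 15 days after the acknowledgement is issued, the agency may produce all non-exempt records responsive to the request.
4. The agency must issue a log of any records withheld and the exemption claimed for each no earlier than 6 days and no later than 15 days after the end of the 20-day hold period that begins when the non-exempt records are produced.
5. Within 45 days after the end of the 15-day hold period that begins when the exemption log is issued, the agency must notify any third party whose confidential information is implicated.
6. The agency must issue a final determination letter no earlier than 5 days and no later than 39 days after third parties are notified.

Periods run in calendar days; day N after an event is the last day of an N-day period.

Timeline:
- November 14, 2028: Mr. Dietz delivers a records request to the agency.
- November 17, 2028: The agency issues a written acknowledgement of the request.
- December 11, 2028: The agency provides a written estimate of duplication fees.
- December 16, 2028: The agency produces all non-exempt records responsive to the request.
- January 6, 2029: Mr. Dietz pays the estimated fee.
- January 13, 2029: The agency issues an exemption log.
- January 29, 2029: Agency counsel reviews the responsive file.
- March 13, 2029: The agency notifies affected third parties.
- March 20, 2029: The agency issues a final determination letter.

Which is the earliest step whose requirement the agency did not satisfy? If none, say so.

Step 1: 9 days after November 14, 2028 (when the request is received) is November 23, 2028; done November 17, 2028 — timely.
Step 2: the earliest permitted date is 21 days after November 17, 2028 (when the acknowledgement is issued), i.e. December 8, 2028; December 11, 2028 is on or after that date.
Step 3: the earliest permitted date is 15 days after November 17, 2028 (when the acknowledgement is issued), i.e. December 2, 2028; done December 16, 2028 — permitted.
Step 4: the window is 6–15 days after January 5, 2029 (end of the 20-day hold period, which began when the non-exempt records are produced on December 16, 2028), so January 11, 2029 through January 20, 2029; done January 13, 2029 — within the window.
Step 5: 45 days after January 28, 2029 (end of the 15-day hold period, which began when the exemption log is issued on January 13, 2029) is March 14, 2029; done March 13, 2029 — timely.
Step 6: the window is 5–39 days after March 13, 2029 (when third parties are notified), so March 18, 2029 through April 21, 2029; March 20, 2029 falls inside that range.

None — every step was satisfied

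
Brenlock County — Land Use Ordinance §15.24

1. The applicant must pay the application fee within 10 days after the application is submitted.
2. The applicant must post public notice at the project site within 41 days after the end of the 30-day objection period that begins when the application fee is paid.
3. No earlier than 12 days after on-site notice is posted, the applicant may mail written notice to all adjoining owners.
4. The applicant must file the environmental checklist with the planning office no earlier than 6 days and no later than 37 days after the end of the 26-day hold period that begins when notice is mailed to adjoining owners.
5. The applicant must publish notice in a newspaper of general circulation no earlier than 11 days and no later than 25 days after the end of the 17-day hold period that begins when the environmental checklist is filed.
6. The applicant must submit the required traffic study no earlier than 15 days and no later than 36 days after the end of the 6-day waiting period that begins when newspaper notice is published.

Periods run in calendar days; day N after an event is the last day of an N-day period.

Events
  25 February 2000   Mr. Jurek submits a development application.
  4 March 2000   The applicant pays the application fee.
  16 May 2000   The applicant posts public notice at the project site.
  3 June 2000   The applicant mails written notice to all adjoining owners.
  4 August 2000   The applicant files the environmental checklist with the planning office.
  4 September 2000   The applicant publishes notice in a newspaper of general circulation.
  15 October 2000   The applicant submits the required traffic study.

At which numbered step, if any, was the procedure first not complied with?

Step 1: 10 days after 25 February 2000 (when the application is submitted) is 6 March 2000; 4 March 2000 is within that limit.
Step 2: 41 days after 3 April 2000 (end of the 30-day objection period, which began when the application fee is paid on 4 March 2000) is 14 May 2000; not done until 16 May 2000, 2 days after the deadline.

Step 2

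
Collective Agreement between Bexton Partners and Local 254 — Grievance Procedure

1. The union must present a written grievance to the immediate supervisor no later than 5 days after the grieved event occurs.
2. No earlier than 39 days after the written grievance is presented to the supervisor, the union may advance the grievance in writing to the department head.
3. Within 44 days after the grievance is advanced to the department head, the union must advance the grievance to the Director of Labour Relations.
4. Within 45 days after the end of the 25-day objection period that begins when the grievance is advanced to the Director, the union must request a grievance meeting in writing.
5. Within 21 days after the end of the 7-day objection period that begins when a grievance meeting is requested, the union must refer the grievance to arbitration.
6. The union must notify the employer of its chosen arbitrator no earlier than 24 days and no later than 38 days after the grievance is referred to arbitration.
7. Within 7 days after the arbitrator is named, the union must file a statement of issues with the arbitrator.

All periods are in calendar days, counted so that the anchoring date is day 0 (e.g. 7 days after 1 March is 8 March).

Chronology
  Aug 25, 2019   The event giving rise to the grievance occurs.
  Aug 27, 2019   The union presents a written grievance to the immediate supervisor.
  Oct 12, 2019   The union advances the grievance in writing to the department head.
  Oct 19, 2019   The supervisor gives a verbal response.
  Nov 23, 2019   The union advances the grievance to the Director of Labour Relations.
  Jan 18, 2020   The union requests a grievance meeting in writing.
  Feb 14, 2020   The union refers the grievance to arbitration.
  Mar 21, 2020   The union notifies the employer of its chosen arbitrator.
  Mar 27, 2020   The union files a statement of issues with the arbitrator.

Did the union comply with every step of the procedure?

Yes

(1) due by Aug 25, 2019 + 5 days = Aug 30, 2019; done Aug 27, 2019 — timely.
(2) permitted from Aug 27, 2019 + 39 days = Oct 5, 2019 onward; done Oct 12, 2019 — permitted.
(3) due by Oct 12, 2019 + 44 days = Nov 25, 2019; Nov 23, 2019 is within that limit.
(4) due by Dec 18, 2019 + 45 days = Feb 1, 2020; Jan 18, 2020 is within that limit.
(5) due by Jan 25, 2020 + 21 days = Feb 15, 2020; Feb 14, 2020 is within that limit.
(6) the permitted window runs from Feb 14, 2020 + 24 = Mar 9, 2020 to Feb 14, 2020 + 38 = Mar 23, 2020; done Mar 21, 2020 — within the window.
(7) due by Mar 21, 2020 + 7 days = Mar 28, 2020; Mar 27, 2020 is within that limit.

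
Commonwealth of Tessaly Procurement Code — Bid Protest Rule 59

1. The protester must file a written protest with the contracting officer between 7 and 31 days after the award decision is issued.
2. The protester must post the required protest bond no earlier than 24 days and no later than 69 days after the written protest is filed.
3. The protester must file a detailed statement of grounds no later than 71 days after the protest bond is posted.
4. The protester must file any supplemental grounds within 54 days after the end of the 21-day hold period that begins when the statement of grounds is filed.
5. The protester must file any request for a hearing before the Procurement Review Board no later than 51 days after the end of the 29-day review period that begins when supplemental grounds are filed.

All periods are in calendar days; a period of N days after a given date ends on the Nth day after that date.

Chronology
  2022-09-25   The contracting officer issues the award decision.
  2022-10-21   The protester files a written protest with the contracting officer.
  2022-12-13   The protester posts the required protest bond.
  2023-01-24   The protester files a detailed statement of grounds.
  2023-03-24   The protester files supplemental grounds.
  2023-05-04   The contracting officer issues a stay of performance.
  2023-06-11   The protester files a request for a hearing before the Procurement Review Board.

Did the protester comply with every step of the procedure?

Step 1 — 7 and 31 days from 2022-09-25 (when the award decision is issued) are 2022-10-02 and 2022-10-26 respectively; 2022-10-21 falls inside that range.
Step 2 — 24 and 69 days from 2022-10-21 (when the written protest is filed) are 2022-11-14 and 2022-12-29 respectively; 2022-12-13 falls inside that range.
Step 3 — counting 71 days from 2022-12-13 (when the protest bond is posted) gives a deadline of 2023-02-22; 2023-01-24 is within that limit.
Step 4 — counting 54 days from 2023-02-14 (end of the 21-day hold period, which began when the statement of grounds is filed on 2023-01-24) gives a deadline of 2023-04-09; done 2023-03-24 — timely.
Step 5 — counting 51 days from 2023-04-22 (end of the 29-day review period, which began when supplemental grounds are filed on 2023-03-24) gives a deadline of 2023-06-12; 2023-06-11 is within that limit.

Yes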